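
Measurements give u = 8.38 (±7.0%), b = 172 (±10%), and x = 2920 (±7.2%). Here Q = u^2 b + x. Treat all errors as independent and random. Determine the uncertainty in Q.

Let p = u^2·b = 12100. δp/p = √((2·δu/u)² + (1·δb/b)²) = √(0.0196 + 0.0100) = 0.172, so δp = 2080.
Q = p + x: δQ = √(δp² + δx²) = √(4.32e+06 + 44200) = 2090

2090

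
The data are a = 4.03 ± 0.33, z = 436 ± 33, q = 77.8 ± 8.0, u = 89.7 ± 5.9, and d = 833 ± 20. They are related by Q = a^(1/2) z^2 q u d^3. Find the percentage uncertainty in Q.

For a monomial Q ∝ a^(1/2), z^2, q, u, d^3, fractional errors add in quadrature:
  (½·δa/a)² = (0.5×0.0819)² = 0.00168;  (2·δz/z)² = (2×0.0757)² = 0.0229;  (1·δq/q)² = (1×0.103)² = 0.0106;  (1·δu/u)² = (1×0.0658)² = 0.00433;  (3·δd/d)² = (3×0.0240)² = 0.00519
δQ/Q = √(0.0447) = 0.211

21.1%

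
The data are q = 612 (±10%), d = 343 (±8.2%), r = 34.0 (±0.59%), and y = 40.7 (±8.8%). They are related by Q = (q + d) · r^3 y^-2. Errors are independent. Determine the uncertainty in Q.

Let u = q + d = 955. δu = √(δq² + δd²) = √(3750 + 791) = 67.4, so δu/u = 0.0705.
Q is then a monomial in u, r, y:
δQ/Q = √((δu/u)² + (3·δr/r)² + (-2·δy/y)²) = √(0.00497 + 0.000313 + 0.0310) = 0.190
Q = 22700, so δQ = 0.190 × 22700 = 4320.

4320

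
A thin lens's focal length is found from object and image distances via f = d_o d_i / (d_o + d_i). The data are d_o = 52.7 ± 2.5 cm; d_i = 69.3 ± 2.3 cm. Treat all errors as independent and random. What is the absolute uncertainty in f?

∂f/∂d_o = (d_i/(d_o+d_i))² = 0.323;  ∂f/∂d_i = (d_o/(d_o+d_i))² = 0.187
δf = √((∂f/∂d_o · δd_o)² + (∂f/∂d_i · δd_i)²) = √(0.651 + 0.184) = 0.914 cm

0.914 cm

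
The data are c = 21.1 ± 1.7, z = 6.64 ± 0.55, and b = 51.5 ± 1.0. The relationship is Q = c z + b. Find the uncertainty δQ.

Let p = c·z = 140. δp/p = √((1·δc/c)² + (1·δz/z)²) = √(0.00649 + 0.00686) = 0.116, so δp = 16.2.
Q = p + b: δQ = √(δp² + δb²) = √(262 + 1.00) = 16.2

16.2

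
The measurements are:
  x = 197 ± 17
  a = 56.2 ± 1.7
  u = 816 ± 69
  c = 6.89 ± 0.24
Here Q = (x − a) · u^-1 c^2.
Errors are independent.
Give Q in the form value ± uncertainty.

8.19 ± 1.34

Let w = x − a = 141. δw = √(δx² + δa²) = √(289 + 2.89) = 17.1, so δw/w = 0.121.
Q is then a monomial in w, u, c:
δQ/Q = √((δw/w)² + (-1·δu/u)² + (2·δc/c)²) = √(0.0147 + 0.00715 + 0.00485) = 0.163
Q = 8.19, so δQ = 0.163 × 8.19 = 1.34.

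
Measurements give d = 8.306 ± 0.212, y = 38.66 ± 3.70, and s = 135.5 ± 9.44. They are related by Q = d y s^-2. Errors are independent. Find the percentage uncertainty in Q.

Products/powers → add relative errors in quadrature, weighted by exponent:
  (1·δd/d)² = (1×0.0255)² = 0.000651;  (1·δy/y)² = (1×0.0957)² = 0.00916;  (-2·δs/s)² = (-2×0.0697)² = 0.0194
δQ/Q = √(0.0292) = 0.171

17.1%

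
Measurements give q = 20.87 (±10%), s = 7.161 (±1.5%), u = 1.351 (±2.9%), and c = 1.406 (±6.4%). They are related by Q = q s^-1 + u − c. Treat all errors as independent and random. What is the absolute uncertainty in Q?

0.311

Let p = q·s^-1 = 2.914. δp/p = √((1·δq/q)² + (-1·δs/s)²) = √(0.0100 + 0.000225) = 0.101, so δp = 0.295.
Q = p + u − c: δQ = √(δp² + δu² + δc²) = √(0.0868 + 0.00153 + 0.00810) = 0.311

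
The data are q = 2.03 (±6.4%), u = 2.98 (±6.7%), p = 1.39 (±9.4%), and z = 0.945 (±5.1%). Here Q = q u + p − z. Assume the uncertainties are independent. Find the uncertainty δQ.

Let w = q·u = 6.05. δw/w = √((1·δq/q)² + (1·δu/u)²) = √(0.00410 + 0.00449) = 0.0927, so δw = 0.561.
Q = w + p − z: δQ = √(δw² + δp² + δz²) = √(0.314 + 0.0171 + 0.00232) = 0.578

0.578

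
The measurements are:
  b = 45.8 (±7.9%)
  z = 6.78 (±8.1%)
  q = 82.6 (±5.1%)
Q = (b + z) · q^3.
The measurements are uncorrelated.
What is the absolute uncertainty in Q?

Let u = b + z = 52.6. δu = √(δb² + δz²) = √(13.1 + 0.302) = 3.66, so δu/u = 0.0696.
Q is then a monomial in u, q:
δQ/Q = √((δu/u)² + (3·δq/q)²) = √(0.00484 + 0.0234) = 0.168
Q = 2.96e+07, so δQ = 0.168 × 2.96e+07 = 4.98e+06.

4.98e+06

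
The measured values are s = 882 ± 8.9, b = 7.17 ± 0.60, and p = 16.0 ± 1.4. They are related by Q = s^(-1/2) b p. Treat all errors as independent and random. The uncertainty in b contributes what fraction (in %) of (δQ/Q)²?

47.7%

(δQ/Q)² = (−½·δs/s)² + (1·δb/b)² + (1·δp/p)²
  s term: (-0.5×0.0101)² = 2.55e-05
  b term: (1×0.0837)² = 0.00700
  p term: (1×0.0875)² = 0.00766
Total = 0.0147. Share from b = 0.00700/0.0147 = 0.477.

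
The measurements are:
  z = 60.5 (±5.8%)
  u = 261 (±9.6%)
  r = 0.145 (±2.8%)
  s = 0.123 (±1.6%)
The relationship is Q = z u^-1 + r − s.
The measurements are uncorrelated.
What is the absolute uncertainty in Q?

0.0264

Let p = z·u^-1 = 0.232. δp/p = √((1·δz/z)² + (-1·δu/u)²) = √(0.00336 + 0.00922) = 0.112, so δp = 0.0260.
Q = p + r − s: δQ = √(δp² + δr² + δs²) = √(0.000676 + 1.65e-05 + 3.87e-06) = 0.0264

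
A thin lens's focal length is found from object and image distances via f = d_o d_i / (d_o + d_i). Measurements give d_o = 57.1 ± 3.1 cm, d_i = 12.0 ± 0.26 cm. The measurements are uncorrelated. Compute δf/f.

∂f/∂d_o = (d_i/(d_o+d_i))² = 0.0302;  ∂f/∂d_i = (d_o/(d_o+d_i))² = 0.683
δf = √((∂f/∂d_o · δd_o)² + (∂f/∂d_i · δd_i)²) = √(0.00874 + 0.0315) = 0.201 cm
f = 9.92 cm, so δf/f = 0.201/9.92 = 0.0202.

0.0202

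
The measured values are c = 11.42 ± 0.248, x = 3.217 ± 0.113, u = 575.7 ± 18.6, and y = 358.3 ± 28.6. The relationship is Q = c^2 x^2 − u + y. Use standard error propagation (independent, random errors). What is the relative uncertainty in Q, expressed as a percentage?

Let p = c^2·x^2 = 1350. δp/p = √((2·δc/c)² + (2·δx/x)²) = √(0.00189 + 0.00494) = 0.0826, so δp = 111.
Q = p − u + y: δQ = √(δp² + δu² + δy²) = √(12400 + 346 + 818) = 117
Q = 1132, so δQ/Q = 117/1132 = 0.103.

10.3%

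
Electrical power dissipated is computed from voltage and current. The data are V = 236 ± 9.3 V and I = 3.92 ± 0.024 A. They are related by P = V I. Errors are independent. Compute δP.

Each factor contributes (exponent × relative error)² to (δP/P)²:
  (1·δV/V)² = (1×0.0394)² = 0.00155;  (1·δI/I)² = (1×0.00612)² = 3.75e-05
δP/P = √(0.00159) = 0.0399
P = 925 W, so δP = 0.0399 × 925 = 36.9 W.

36.9 W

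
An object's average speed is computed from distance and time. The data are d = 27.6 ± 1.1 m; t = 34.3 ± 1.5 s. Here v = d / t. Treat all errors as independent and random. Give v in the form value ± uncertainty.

0.805 ± 0.0476 m/s

Each factor contributes (exponent × relative error)² to (δv/v)²:
  (1·δd/d)² = (1×0.0399)² = 0.00159;  (-1·δt/t)² = (-1×0.0437)² = 0.00191
δv/v = √(0.00350) = 0.0592
v = 0.805 m/s, so δv = 0.0592 × 0.805 = 0.0476 m/s.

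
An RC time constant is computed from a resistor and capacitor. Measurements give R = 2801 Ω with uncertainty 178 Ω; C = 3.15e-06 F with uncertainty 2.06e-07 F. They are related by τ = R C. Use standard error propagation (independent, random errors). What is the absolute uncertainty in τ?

For a monomial τ ∝ R, C, fractional errors add in quadrature:
  (1·δR/R)² = (1×0.0635)² = 0.00404;  (1·δC/C)² = (1×0.0654)² = 0.00428
δτ/τ = √(0.00832) = 0.0912
τ = 0.008823 s, so δτ = 0.0912 × 0.008823 = 0.000805 s.

0.000805 s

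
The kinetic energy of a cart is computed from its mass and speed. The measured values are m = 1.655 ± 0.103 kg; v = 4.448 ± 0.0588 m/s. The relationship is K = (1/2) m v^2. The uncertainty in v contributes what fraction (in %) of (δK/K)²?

15.3%

(δK/K)² = (1·δm/m)² + (2·δv/v)²
  m term: (1×0.0622)² = 0.00387
  v term: (2×0.0132)² = 0.000699
Total = 0.00457. Share from v = 0.000699/0.00457 = 0.153.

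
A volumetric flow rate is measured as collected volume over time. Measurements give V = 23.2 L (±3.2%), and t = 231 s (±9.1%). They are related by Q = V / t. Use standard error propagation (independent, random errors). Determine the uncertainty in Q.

0.00969 L/s

Q is a product of powers, so relative uncertainties combine in quadrature:
  (1·δV/V)² = (1×0.0320)² = 0.00102;  (-1·δt/t)² = (-1×0.0910)² = 0.00828
δQ/Q = √(0.00931) = 0.0965
Q = 0.100 L/s, so δQ = 0.0965 × 0.100 = 0.00969 L/s.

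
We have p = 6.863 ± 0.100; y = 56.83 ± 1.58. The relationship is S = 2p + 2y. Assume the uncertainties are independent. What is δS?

For a sum/difference, combine absolute errors in quadrature:
  (2·δp)² = 0.0400;  (2·δy)² = 9.99
δS = √(10.0) = 3.17

3.17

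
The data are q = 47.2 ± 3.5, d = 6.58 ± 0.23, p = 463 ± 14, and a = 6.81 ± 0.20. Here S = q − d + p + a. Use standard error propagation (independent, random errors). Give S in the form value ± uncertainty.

510 ± 14.4

Each term contributes (cᵢ δxᵢ)² to (δS)²:
  (δq)² = 12.2;  (δd)² = 0.0529;  (δp)² = 196;  (δa)² = 0.0400
δS = √(208) = 14.4
S = 510.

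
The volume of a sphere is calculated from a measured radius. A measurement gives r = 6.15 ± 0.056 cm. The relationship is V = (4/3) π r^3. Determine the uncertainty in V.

26.6 cm^3

For a monomial V ∝ r^3, fractional errors add in quadrature:
  (3·δr/r)² = (3×0.00911)² = 0.000746
δV/V = √(0.000746) = 0.0273
V = 974 cm^3, so δV = 0.0273 × 974 = 26.6 cm^3.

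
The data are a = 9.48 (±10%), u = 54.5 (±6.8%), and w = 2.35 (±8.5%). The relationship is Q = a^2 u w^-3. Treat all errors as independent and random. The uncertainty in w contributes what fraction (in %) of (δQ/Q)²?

(δQ/Q)² = (2·δa/a)² + (1·δu/u)² + (-3·δw/w)²
  a term: (2×0.100)² = 0.0400
  u term: (1×0.0680)² = 0.00462
  w term: (-3×0.0850)² = 0.0650
Total = 0.110. Share from w = 0.0650/0.110 = 0.593.

59.3%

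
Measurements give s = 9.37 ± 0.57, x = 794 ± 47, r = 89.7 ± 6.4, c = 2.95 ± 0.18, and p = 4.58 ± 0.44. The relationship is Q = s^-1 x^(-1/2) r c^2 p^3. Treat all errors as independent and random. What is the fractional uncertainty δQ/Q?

0.328

Q is a product of powers, so relative uncertainties combine in quadrature:
  (-1·δs/s)² = (-1×0.0608)² = 0.00370;  (−½·δx/x)² = (-0.5×0.0592)² = 0.000876;  (1·δr/r)² = (1×0.0713)² = 0.00509;  (2·δc/c)² = (2×0.0610)² = 0.0149;  (3·δp/p)² = (3×0.0961)² = 0.0831
δQ/Q = √(0.108) = 0.328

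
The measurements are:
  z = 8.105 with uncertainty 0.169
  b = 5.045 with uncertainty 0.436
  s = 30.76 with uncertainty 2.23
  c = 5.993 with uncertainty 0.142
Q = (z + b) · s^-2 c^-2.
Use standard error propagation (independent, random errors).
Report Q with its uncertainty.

(3.870 ± 0.606) × 10^-4

Let u = z + b = 13.15. δu = √(δz² + δb²) = √(0.0286 + 0.190) = 0.468, so δu/u = 0.0356.
Q is then a monomial in u, s, c:
δQ/Q = √((δu/u)² + (-2·δs/s)² + (-2·δc/c)²) = √(0.00126 + 0.0210 + 0.00225) = 0.157
Q = 0.0003870, so δQ = 0.157 × 0.0003870 = 6.06e-05.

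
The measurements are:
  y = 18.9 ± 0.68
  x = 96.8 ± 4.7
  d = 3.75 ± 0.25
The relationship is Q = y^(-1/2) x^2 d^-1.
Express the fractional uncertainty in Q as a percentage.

11.9%

Relative error in a monomial: (δQ/Q)² = Σ (nᵢ · δxᵢ/xᵢ)².
  (−½·δy/y)² = (-0.5×0.0360)² = 0.000324;  (2·δx/x)² = (2×0.0486)² = 0.00943;  (-1·δd/d)² = (-1×0.0667)² = 0.00444
δQ/Q = √(0.0142) = 0.119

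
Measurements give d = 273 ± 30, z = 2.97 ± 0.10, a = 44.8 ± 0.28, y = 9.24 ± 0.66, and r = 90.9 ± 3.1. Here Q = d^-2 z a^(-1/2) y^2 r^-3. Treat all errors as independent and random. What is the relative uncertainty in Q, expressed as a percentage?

28.3%

Each factor contributes (exponent × relative error)² to (δQ/Q)²:
  (-2·δd/d)² = (-2×0.110)² = 0.0483;  (1·δz/z)² = (1×0.0337)² = 0.00113;  (−½·δa/a)² = (-0.5×0.00625)² = 9.77e-06;  (2·δy/y)² = (2×0.0714)² = 0.0204;  (-3·δr/r)² = (-3×0.0341)² = 0.0105
δQ/Q = √(0.0803) = 0.283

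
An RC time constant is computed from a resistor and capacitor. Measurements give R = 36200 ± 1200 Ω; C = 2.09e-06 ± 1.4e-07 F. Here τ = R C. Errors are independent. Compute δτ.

0.00565 s

Each factor contributes (exponent × relative error)² to (δτ/τ)²:
  (1·δR/R)² = (1×0.0331)² = 0.00110;  (1·δC/C)² = (1×0.0670)² = 0.00449
δτ/τ = √(0.00559) = 0.0747
τ = 0.0757 s, so δτ = 0.0747 × 0.0757 = 0.00565 s.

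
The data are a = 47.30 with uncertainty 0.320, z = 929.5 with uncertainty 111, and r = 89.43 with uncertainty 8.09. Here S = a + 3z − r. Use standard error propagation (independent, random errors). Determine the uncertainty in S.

Sums and differences: (δS)² = Σ (cᵢ δxᵢ)².
  (δa)² = 0.102;  (3·δz)² = 1.11e+05;  (δr)² = 65.4
δS = √(1.11e+05) = 333

333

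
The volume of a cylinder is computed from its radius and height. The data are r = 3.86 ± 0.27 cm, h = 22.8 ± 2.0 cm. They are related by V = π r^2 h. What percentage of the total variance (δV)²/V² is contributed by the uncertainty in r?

(δV/V)² = (2·δr/r)² + (1·δh/h)²
  r term: (2×0.0699)² = 0.0196
  h term: (1×0.0877)² = 0.00769
Total = 0.0273. Share from r = 0.0196/0.0273 = 0.718.

71.8%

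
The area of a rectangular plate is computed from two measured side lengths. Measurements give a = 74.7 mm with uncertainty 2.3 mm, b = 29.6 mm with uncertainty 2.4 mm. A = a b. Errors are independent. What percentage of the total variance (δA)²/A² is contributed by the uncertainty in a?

(δA/A)² = (1·δa/a)² + (1·δb/b)²
  a term: (1×0.0308)² = 0.000948
  b term: (1×0.0811)² = 0.00657
Total = 0.00752. Share from a = 0.000948/0.00752 = 0.126.

12.6%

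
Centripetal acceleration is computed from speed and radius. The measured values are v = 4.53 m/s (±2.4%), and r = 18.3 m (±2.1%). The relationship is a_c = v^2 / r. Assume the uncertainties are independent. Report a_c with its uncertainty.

1.12 ± 0.0588 m/s^2

For a monomial a_c ∝ v^2, r^-1, fractional errors add in quadrature:
  (2·δv/v)² = (2×0.0240)² = 0.00230;  (-1·δr/r)² = (-1×0.0210)² = 0.000441
δa_c/a_c = √(0.00275) = 0.0524
a_c = 1.12 m/s^2, so δa_c = 0.0524 × 1.12 = 0.0588 m/s^2.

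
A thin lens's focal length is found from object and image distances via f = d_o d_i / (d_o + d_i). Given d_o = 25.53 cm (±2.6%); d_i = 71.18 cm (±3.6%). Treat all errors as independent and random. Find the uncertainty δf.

0.401 cm

∂f/∂d_o = (d_i/(d_o+d_i))² = 0.542;  ∂f/∂d_i = (d_o/(d_o+d_i))² = 0.0697
δf = √((∂f/∂d_o · δd_o)² + (∂f/∂d_i · δd_i)²) = √(0.129 + 0.0319) = 0.401 cm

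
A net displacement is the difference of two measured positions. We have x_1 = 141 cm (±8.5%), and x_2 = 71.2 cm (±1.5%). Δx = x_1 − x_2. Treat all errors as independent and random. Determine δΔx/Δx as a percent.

17.2%

Sums and differences: (δΔx)² = Σ (cᵢ δxᵢ)².
  (δx_1)² = 144;  (δx_2)² = 1.14
δΔx = √(145) = 12.0 cm
Δx = 69.8 cm, so δΔx/Δx = 12.0/69.8 = 0.172.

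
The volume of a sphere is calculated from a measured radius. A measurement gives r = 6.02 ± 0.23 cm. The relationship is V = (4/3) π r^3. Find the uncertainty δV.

105 cm^3

V ∝ r^3, so δV/V = |3| · δr/r = 3 × 0.0382 = 0.115.
V = 914 cm^3, so δV = 0.115 × 914 = 105 cm^3.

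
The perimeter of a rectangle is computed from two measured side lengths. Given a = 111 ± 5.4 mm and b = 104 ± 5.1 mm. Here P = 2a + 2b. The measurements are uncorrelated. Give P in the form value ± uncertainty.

Sums and differences: (δP)² = Σ (cᵢ δxᵢ)².
  (2·δa)² = 117;  (2·δb)² = 104
δP = √(221) = 14.9 mm
P = 430 mm.

430 ± 14.9 mm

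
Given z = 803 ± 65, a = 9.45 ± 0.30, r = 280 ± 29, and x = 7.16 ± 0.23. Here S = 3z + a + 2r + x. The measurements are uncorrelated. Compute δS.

203

Sums and differences: (δS)² = Σ (cᵢ δxᵢ)².
  (3·δz)² = 38000;  (δa)² = 0.0900;  (2·δr)² = 3360;  (δx)² = 0.0529
δS = √(41400) = 203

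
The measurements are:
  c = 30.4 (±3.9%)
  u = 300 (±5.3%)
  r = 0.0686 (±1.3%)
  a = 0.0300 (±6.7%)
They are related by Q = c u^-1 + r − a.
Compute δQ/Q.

0.0502

Let p = c·u^-1 = 0.101. δp/p = √((1·δc/c)² + (-1·δu/u)²) = √(0.00152 + 0.00281) = 0.0658, so δp = 0.00667.
Q = p + r − a: δQ = √(δp² + δr² + δa²) = √(4.45e-05 + 7.95e-07 + 4.04e-06) = 0.00702
Q = 0.140, so δQ/Q = 0.00702/0.140 = 0.0502.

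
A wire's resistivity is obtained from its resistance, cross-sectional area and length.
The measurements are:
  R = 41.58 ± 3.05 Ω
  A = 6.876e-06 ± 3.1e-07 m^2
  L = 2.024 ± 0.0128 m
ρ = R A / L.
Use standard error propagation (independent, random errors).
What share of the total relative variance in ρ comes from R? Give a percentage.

72.2%

(δρ/ρ)² = (1·δR/R)² + (1·δA/A)² + (-1·δL/L)²
  R term: (1×0.0734)² = 0.00538
  A term: (1×0.0451)² = 0.00203
  L term: (-1×0.00632)² = 4e-05
Total = 0.00745. Share from R = 0.00538/0.00745 = 0.722.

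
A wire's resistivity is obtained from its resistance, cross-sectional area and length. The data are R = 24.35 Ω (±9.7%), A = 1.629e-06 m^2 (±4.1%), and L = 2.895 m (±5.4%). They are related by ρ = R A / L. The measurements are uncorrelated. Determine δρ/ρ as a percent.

Relative error in a monomial: (δρ/ρ)² = Σ (nᵢ · δxᵢ/xᵢ)².
  (1·δR/R)² = (1×0.0970)² = 0.00941;  (1·δA/A)² = (1×0.0410)² = 0.00168;  (-1·δL/L)² = (-1×0.0540)² = 0.00292
δρ/ρ = √(0.0140) = 0.118

11.8%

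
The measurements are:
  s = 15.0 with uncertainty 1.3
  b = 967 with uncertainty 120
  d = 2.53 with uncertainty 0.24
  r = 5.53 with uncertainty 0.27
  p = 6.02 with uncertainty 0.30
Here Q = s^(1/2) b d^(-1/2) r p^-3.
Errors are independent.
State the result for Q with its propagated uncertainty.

Each factor contributes (exponent × relative error)² to (δQ/Q)²:
  (½·δs/s)² = (0.5×0.0867)² = 0.00188;  (1·δb/b)² = (1×0.124)² = 0.0154;  (−½·δd/d)² = (-0.5×0.0949)² = 0.00225;  (1·δr/r)² = (1×0.0488)² = 0.00238;  (-3·δp/p)² = (-3×0.0498)² = 0.0224
δQ/Q = √(0.0443) = 0.210
Q = 59.7, so δQ = 0.210 × 59.7 = 12.6.

59.7 ± 12.6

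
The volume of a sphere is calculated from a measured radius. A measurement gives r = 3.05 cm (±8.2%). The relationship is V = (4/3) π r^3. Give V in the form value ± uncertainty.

119 ± 29.2 cm^3

V ∝ r^3, so δV/V = |3| · δr/r = 3 × 0.0820 = 0.246.
V = 119 cm^3, so δV = 0.246 × 119 = 29.2 cm^3.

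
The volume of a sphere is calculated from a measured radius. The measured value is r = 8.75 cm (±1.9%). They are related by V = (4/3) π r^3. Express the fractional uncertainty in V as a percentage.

5.70%

V ∝ r^3, so δV/V = |3| · δr/r = 3 × 0.0190 = 0.0570.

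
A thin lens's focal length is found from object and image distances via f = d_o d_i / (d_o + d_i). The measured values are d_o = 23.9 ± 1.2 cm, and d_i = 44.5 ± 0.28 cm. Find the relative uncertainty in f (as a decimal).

0.0327

∂f/∂d_o = (d_i/(d_o+d_i))² = 0.423;  ∂f/∂d_i = (d_o/(d_o+d_i))² = 0.122
δf = √((∂f/∂d_o · δd_o)² + (∂f/∂d_i · δd_i)²) = √(0.258 + 0.00117) = 0.509 cm
f = 15.5 cm, so δf/f = 0.509/15.5 = 0.0327.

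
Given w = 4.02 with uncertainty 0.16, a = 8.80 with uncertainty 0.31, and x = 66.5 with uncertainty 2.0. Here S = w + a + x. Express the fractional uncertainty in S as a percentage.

S is a linear combination, so absolute uncertainties add in quadrature:
  (δw)² = 0.0256;  (δa)² = 0.0961;  (δx)² = 4.00
δS = √(4.12) = 2.03
S = 79.3, so δS/S = 2.03/79.3 = 0.0256.

2.56%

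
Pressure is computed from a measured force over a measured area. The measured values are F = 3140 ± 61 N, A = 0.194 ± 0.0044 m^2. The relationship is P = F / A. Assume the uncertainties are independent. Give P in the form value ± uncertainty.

Each factor contributes (exponent × relative error)² to (δP/P)²:
  (1·δF/F)² = (1×0.0194)² = 0.000377;  (-1·δA/A)² = (-1×0.0227)² = 0.000514
δP/P = √(0.000892) = 0.0299
P = 16200 Pa, so δP = 0.0299 × 16200 = 483 Pa.

16200 ± 483 Pa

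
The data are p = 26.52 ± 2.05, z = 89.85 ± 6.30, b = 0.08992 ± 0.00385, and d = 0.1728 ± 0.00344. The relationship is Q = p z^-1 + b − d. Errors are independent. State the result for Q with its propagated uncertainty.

Let w = p·z^-1 = 0.2952. δw/w = √((1·δp/p)² + (-1·δz/z)²) = √(0.00598 + 0.00492) = 0.104, so δw = 0.0308.
Q = w + b − d: δQ = √(δw² + δb² + δd²) = √(0.000949 + 1.48e-05 + 1.18e-05) = 0.0312
Q = 0.2123.

0.2123 ± 0.0312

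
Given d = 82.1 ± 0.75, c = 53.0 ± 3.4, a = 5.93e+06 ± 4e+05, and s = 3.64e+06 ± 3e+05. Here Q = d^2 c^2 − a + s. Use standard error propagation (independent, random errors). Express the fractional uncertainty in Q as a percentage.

Let p = d^2·c^2 = 1.89e+07. δp/p = √((2·δd/d)² + (2·δc/c)²) = √(0.000334 + 0.0165) = 0.130, so δp = 2.45e+06.
Q = p − a + s: δQ = √(δp² + δa² + δs²) = √(6.02e+12 + 1.6e+11 + 9e+10) = 2.5e+06
Q = 1.66e+07, so δQ/Q = 2.5e+06/1.66e+07 = 0.150.

15.0%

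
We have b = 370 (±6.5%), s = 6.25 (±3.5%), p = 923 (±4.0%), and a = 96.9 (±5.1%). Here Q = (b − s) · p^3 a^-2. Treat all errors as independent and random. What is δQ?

Let u = b − s = 364. δu = √(δb² + δs²) = √(578 + 0.0479) = 24.1, so δu/u = 0.0661.
Q is then a monomial in u, p, a:
δQ/Q = √((δu/u)² + (3·δp/p)² + (-2·δa/a)²) = √(0.00437 + 0.0144 + 0.0104) = 0.171
Q = 3.05e+07, so δQ = 0.171 × 3.05e+07 = 5.2e+06.

5.2e+06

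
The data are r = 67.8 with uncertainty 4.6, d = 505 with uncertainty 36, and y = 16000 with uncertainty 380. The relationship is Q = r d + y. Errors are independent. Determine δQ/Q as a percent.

Let p = r·d = 34200. δp/p = √((1·δr/r)² + (1·δd/d)²) = √(0.00460 + 0.00508) = 0.0984, so δp = 3370.
Q = p + y: δQ = √(δp² + δy²) = √(1.14e+07 + 1.44e+05) = 3390
Q = 50200, so δQ/Q = 3390/50200 = 0.0675.

6.75%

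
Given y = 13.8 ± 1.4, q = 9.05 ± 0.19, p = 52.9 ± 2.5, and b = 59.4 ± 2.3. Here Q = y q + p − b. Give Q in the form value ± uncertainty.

Let w = y·q = 125. δw/w = √((1·δy/y)² + (1·δq/q)²) = √(0.0103 + 0.000441) = 0.104, so δw = 12.9.
Q = w + p − b: δQ = √(δw² + δp² + δb²) = √(167 + 6.25 + 5.29) = 13.4
Q = 118.

118 ± 13.4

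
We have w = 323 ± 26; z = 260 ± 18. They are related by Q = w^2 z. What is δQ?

Products/powers → add relative errors in quadrature, weighted by exponent:
  (2·δw/w)² = (2×0.0805)² = 0.0259;  (1·δz/z)² = (1×0.0692)² = 0.00479
δQ/Q = √(0.0307) = 0.175
Q = 2.71e+07, so δQ = 0.175 × 2.71e+07 = 4.75e+06.

4.75e+06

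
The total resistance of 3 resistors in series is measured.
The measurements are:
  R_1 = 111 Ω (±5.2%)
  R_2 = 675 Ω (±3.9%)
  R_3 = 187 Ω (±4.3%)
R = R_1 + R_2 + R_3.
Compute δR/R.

For a sum/difference, combine absolute errors in quadrature:
  (δR_1)² = 33.3;  (δR_2)² = 693;  (δR_3)² = 64.7
δR = √(791) = 28.1 Ω
R = 973 Ω, so δR/R = 28.1/973 = 0.0289.

0.0289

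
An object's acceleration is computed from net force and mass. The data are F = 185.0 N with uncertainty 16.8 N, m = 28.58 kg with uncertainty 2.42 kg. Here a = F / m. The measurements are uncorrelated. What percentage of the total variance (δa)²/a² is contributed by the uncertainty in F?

53.5%

(δa/a)² = (1·δF/F)² + (-1·δm/m)²
  F term: (1×0.0908)² = 0.00825
  m term: (-1×0.0847)² = 0.00717
Total = 0.0154. Share from F = 0.00825/0.0154 = 0.535.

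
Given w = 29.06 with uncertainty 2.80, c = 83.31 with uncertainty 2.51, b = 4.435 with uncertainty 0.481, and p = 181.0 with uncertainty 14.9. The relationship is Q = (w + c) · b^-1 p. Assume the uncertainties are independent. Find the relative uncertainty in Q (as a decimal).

0.140

Let u = w + c = 112.4. δu = √(δw² + δc²) = √(7.84 + 6.30) = 3.76, so δu/u = 0.0335.
Q is then a monomial in u, b, p:
δQ/Q = √((δu/u)² + (-1·δb/b)² + (1·δp/p)²) = √(0.00112 + 0.0118 + 0.00678) = 0.140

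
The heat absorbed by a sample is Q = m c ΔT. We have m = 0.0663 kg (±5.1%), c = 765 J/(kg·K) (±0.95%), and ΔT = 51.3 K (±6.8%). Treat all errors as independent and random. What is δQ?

For a monomial Q ∝ m, c, ΔT, fractional errors add in quadrature:
  (1·δm/m)² = (1×0.0510)² = 0.00260;  (1·δc/c)² = (1×0.00950)² = 9.02e-05;  (1·δΔT/ΔT)² = (1×0.0680)² = 0.00462
δQ/Q = √(0.00732) = 0.0855
Q = 2600 J, so δQ = 0.0855 × 2600 = 223 J.

223 J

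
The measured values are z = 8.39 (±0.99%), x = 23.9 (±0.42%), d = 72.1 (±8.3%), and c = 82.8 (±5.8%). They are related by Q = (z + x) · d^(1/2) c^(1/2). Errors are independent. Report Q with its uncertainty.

Let u = z + x = 32.3. δu = √(δz² + δx²) = √(0.00690 + 0.0101) = 0.130, so δu/u = 0.00403.
Q is then a monomial in u, d, c:
δQ/Q = √((δu/u)² + (½·δd/d)² + (½·δc/c)²) = √(1.63e-05 + 0.00172 + 0.000841) = 0.0508
Q = 2490, so δQ = 0.0508 × 2490 = 127.

2490 ± 127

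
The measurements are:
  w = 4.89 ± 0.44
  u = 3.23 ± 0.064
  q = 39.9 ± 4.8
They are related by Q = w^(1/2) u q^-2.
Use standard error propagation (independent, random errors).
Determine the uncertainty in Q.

Products/powers → add relative errors in quadrature, weighted by exponent:
  (½·δw/w)² = (0.5×0.0900)² = 0.00202;  (1·δu/u)² = (1×0.0198)² = 0.000393;  (-2·δq/q)² = (-2×0.120)² = 0.0579
δQ/Q = √(0.0603) = 0.246
Q = 0.00449, so δQ = 0.246 × 0.00449 = 0.00110.

0.00110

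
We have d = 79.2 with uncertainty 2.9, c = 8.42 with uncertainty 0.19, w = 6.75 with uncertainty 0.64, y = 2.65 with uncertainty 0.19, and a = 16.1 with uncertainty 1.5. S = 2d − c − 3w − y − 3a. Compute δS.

Each term contributes (cᵢ δxᵢ)² to (δS)²:
  (2·δd)² = 33.6;  (δc)² = 0.0361;  (3·δw)² = 3.69;  (δy)² = 0.0361;  (3·δa)² = 20.2
δS = √(57.6) = 7.59

7.59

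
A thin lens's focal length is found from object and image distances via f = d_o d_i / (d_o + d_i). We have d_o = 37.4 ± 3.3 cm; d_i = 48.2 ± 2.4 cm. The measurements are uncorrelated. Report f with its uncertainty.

∂f/∂d_o = (d_i/(d_o+d_i))² = 0.317;  ∂f/∂d_i = (d_o/(d_o+d_i))² = 0.191
δf = √((∂f/∂d_o · δd_o)² + (∂f/∂d_i · δd_i)²) = √(1.09 + 0.210) = 1.14 cm
f = 21.1 cm.

21.1 ± 1.14 cm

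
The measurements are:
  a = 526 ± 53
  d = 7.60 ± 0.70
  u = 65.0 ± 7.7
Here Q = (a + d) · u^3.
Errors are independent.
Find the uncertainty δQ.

Let w = a + d = 534. δw = √(δa² + δd²) = √(2810 + 0.490) = 53.0, so δw/w = 0.0993.
Q is then a monomial in w, u:
δQ/Q = √((δw/w)² + (3·δu/u)²) = √(0.00987 + 0.126) = 0.369
Q = 1.47e+08, so δQ = 0.369 × 1.47e+08 = 5.41e+07.

5.41e+07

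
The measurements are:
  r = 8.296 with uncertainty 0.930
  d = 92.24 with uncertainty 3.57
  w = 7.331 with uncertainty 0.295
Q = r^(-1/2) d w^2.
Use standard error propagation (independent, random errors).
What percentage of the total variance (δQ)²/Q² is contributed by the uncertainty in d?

13.5%

(δQ/Q)² = (−½·δr/r)² + (1·δd/d)² + (2·δw/w)²
  r term: (-0.5×0.112)² = 0.00314
  d term: (1×0.0387)² = 0.00150
  w term: (2×0.0402)² = 0.00648
Total = 0.0111. Share from d = 0.00150/0.0111 = 0.135.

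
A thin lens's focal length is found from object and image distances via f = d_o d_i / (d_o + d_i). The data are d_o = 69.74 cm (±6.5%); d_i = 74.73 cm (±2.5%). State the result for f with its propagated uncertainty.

36.07 ± 1.29 cm

∂f/∂d_o = (d_i/(d_o+d_i))² = 0.268;  ∂f/∂d_i = (d_o/(d_o+d_i))² = 0.233
δf = √((∂f/∂d_o · δd_o)² + (∂f/∂d_i · δd_i)²) = √(1.47 + 0.190) = 1.29 cm
f = 36.07 cm.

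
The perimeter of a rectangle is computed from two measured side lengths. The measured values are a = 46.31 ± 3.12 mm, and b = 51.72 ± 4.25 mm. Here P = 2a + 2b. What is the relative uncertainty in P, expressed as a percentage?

5.38%

P is a linear combination, so absolute uncertainties add in quadrature:
  (2·δa)² = 38.9;  (2·δb)² = 72.2
δP = √(111) = 10.5 mm
P = 196.1 mm, so δP/P = 10.5/196.1 = 0.0538.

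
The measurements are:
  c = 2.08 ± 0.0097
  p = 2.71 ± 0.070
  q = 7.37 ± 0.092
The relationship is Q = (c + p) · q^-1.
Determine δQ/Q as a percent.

1.93%

Let u = c + p = 4.79. δu = √(δc² + δp²) = √(9.41e-05 + 0.00490) = 0.0707, so δu/u = 0.0148.
Q is then a monomial in u, q:
δQ/Q = √((δu/u)² + (-1·δq/q)²) = √(0.000218 + 0.000156) = 0.0193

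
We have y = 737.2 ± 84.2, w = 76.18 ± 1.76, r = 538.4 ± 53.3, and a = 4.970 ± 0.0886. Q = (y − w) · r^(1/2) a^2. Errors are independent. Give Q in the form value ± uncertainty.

Let u = y − w = 661.0. δu = √(δy² + δw²) = √(7090 + 3.10) = 84.2, so δu/u = 0.127.
Q is then a monomial in u, r, a:
δQ/Q = √((δu/u)² + (½·δr/r)² + (2·δa/a)²) = √(0.0162 + 0.00245 + 0.00127) = 0.141
Q = 378900, so δQ = 0.141 × 378900 = 53500.

378900 ± 53500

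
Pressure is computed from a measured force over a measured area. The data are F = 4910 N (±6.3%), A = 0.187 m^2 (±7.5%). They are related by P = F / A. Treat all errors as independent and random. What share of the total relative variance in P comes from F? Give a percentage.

41.4%

(δP/P)² = (1·δF/F)² + (-1·δA/A)²
  F term: (1×0.0630)² = 0.00397
  A term: (-1×0.0750)² = 0.00562
Total = 0.00959. Share from F = 0.00397/0.00959 = 0.414.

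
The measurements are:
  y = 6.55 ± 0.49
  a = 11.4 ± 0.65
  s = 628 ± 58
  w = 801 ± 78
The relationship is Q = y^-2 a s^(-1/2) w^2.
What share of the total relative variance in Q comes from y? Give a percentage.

34.1%

(δQ/Q)² = (-2·δy/y)² + (1·δa/a)² + (−½·δs/s)² + (2·δw/w)²
  y term: (-2×0.0748)² = 0.0224
  a term: (1×0.0570)² = 0.00325
  s term: (-0.5×0.0924)² = 0.00213
  w term: (2×0.0974)² = 0.0379
Total = 0.0657. Share from y = 0.0224/0.0657 = 0.341.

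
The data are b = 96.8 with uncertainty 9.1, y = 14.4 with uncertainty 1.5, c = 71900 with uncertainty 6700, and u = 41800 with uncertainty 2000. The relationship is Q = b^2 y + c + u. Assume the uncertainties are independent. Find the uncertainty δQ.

Let p = b^2·y = 1.35e+05. δp/p = √((2·δb/b)² + (1·δy/y)²) = √(0.0354 + 0.0109) = 0.215, so δp = 29000.
Q = p + c + u: δQ = √(δp² + δc² + δu²) = √(8.41e+08 + 4.49e+07 + 4e+06) = 29800

29800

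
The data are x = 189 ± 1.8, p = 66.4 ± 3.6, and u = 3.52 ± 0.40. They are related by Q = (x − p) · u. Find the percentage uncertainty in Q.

11.8%

Let w = x − p = 123. δw = √(δx² + δp²) = √(3.24 + 13.0) = 4.02, so δw/w = 0.0328.
Q is then a monomial in w, u:
δQ/Q = √((δw/w)² + (1·δu/u)²) = √(0.00108 + 0.0129) = 0.118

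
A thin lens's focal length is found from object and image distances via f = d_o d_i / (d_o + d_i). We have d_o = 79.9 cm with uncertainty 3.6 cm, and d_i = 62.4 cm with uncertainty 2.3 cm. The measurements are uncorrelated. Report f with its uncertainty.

∂f/∂d_o = (d_i/(d_o+d_i))² = 0.192;  ∂f/∂d_i = (d_o/(d_o+d_i))² = 0.315
δf = √((∂f/∂d_o · δd_o)² + (∂f/∂d_i · δd_i)²) = √(0.479 + 0.526) = 1.00 cm
f = 35.0 cm.

35.0 ± 1.00 cm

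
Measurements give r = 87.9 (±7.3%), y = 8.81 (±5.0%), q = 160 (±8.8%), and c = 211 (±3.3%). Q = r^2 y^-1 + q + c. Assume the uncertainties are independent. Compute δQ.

Let p = r^2·y^-1 = 877. δp/p = √((2·δr/r)² + (-1·δy/y)²) = √(0.0213 + 0.00250) = 0.154, so δp = 135.
Q = p + q + c: δQ = √(δp² + δq² + δc²) = √(18300 + 198 + 48.5) = 136

136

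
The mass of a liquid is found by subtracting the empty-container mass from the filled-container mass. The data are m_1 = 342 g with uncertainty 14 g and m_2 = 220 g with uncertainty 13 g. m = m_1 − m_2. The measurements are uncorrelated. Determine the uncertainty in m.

19.1 g

Absolute uncertainties add in quadrature for a linear combination:
  (δm_1)² = 196;  (δm_2)² = 169
δm = √(365) = 19.1 g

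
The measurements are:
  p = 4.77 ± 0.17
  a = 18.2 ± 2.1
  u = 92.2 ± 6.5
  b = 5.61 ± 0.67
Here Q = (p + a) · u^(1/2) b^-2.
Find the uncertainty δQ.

Let w = p + a = 23.0. δw = √(δp² + δa²) = √(0.0289 + 4.41) = 2.11, so δw/w = 0.0917.
Q is then a monomial in w, u, b:
δQ/Q = √((δw/w)² + (½·δu/u)² + (-2·δb/b)²) = √(0.00841 + 0.00124 + 0.0571) = 0.258
Q = 7.01, so δQ = 0.258 × 7.01 = 1.81.

1.81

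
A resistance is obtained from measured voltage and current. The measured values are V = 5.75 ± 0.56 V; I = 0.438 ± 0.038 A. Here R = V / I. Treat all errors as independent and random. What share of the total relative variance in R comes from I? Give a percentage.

(δR/R)² = (1·δV/V)² + (-1·δI/I)²
  V term: (1×0.0974)² = 0.00949
  I term: (-1×0.0868)² = 0.00753
Total = 0.0170. Share from I = 0.00753/0.0170 = 0.442.

44.2%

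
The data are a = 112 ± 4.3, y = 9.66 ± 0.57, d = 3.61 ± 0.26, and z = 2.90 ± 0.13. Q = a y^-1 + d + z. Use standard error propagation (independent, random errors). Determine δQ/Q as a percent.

4.79%

Let p = a·y^-1 = 11.6. δp/p = √((1·δa/a)² + (-1·δy/y)²) = √(0.00147 + 0.00348) = 0.0704, so δp = 0.816.
Q = p + d + z: δQ = √(δp² + δd² + δz²) = √(0.666 + 0.0676 + 0.0169) = 0.866
Q = 18.1, so δQ/Q = 0.866/18.1 = 0.0479.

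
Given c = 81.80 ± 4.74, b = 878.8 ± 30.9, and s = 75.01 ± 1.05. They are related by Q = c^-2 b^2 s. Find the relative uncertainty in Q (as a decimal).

Since Q is a product/quotient, work with relative uncertainties:
  (-2·δc/c)² = (-2×0.0579)² = 0.0134;  (2·δb/b)² = (2×0.0352)² = 0.00495;  (1·δs/s)² = (1×0.0140)² = 0.000196
δQ/Q = √(0.0186) = 0.136

0.136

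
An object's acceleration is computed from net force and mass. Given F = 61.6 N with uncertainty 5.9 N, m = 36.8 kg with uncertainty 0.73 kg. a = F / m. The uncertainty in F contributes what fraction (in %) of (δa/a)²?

(δa/a)² = (1·δF/F)² + (-1·δm/m)²
  F term: (1×0.0958)² = 0.00917
  m term: (-1×0.0198)² = 0.000394
Total = 0.00957. Share from F = 0.00917/0.00957 = 0.959.

95.9%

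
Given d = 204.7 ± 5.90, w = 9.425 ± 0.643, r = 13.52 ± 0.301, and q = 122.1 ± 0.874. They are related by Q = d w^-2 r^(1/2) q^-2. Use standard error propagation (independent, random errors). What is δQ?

7.99e-05

Each factor contributes (exponent × relative error)² to (δQ/Q)²:
  (1·δd/d)² = (1×0.0288)² = 0.000831;  (-2·δw/w)² = (-2×0.0682)² = 0.0186;  (½·δr/r)² = (0.5×0.0223)² = 0.000124;  (-2·δq/q)² = (-2×0.00716)² = 0.000205
δQ/Q = √(0.0198) = 0.141
Q = 0.0005683, so δQ = 0.141 × 0.0005683 = 7.99e-05.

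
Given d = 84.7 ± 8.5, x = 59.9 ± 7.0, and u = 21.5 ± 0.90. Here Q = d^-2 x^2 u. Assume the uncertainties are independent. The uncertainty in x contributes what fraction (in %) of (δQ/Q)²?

(δQ/Q)² = (-2·δd/d)² + (2·δx/x)² + (1·δu/u)²
  d term: (-2×0.100)² = 0.0403
  x term: (2×0.117)² = 0.0546
  u term: (1×0.0419)² = 0.00175
Total = 0.0967. Share from x = 0.0546/0.0967 = 0.565.

56.5%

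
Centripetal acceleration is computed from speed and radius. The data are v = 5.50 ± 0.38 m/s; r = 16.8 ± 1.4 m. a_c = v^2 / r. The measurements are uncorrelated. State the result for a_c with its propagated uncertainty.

Products/powers → add relative errors in quadrature, weighted by exponent:
  (2·δv/v)² = (2×0.0691)² = 0.0191;  (-1·δr/r)² = (-1×0.0833)² = 0.00694
δa_c/a_c = √(0.0260) = 0.161
a_c = 1.80 m/s^2, so δa_c = 0.161 × 1.80 = 0.291 m/s^2.

1.80 ± 0.291 m/s^2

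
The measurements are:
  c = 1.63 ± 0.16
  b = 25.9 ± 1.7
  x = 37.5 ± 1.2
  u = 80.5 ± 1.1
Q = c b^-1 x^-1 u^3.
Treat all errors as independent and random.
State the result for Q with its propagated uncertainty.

Relative error in a monomial: (δQ/Q)² = Σ (nᵢ · δxᵢ/xᵢ)².
  (1·δc/c)² = (1×0.0982)² = 0.00964;  (-1·δb/b)² = (-1×0.0656)² = 0.00431;  (-1·δx/x)² = (-1×0.0320)² = 0.00102;  (3·δu/u)² = (3×0.0137)² = 0.00168
δQ/Q = √(0.0166) = 0.129
Q = 875, so δQ = 0.129 × 875 = 113.

875 ± 113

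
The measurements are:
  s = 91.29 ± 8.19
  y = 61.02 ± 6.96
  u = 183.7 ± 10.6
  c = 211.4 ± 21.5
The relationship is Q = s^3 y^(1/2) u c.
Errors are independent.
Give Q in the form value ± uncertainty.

Q is a product of powers, so relative uncertainties combine in quadrature:
  (3·δs/s)² = (3×0.0897)² = 0.0724;  (½·δy/y)² = (0.5×0.114)² = 0.00325;  (1·δu/u)² = (1×0.0577)² = 0.00333;  (1·δc/c)² = (1×0.102)² = 0.0103
δQ/Q = √(0.0894) = 0.299
Q = 2.308e+11, so δQ = 0.299 × 2.308e+11 = 6.9e+10.

(2.308 ± 0.690) × 10^11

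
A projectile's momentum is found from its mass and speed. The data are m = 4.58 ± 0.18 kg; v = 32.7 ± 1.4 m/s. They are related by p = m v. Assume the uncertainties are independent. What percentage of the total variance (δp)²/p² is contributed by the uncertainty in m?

45.7%

(δp/p)² = (1·δm/m)² + (1·δv/v)²
  m term: (1×0.0393)² = 0.00154
  v term: (1×0.0428)² = 0.00183
Total = 0.00338. Share from m = 0.00154/0.00338 = 0.457.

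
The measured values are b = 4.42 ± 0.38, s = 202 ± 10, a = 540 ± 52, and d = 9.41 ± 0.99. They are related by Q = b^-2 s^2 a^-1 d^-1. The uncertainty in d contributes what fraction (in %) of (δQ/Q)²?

(δQ/Q)² = (-2·δb/b)² + (2·δs/s)² + (-1·δa/a)² + (-1·δd/d)²
  b term: (-2×0.0860)² = 0.0296
  s term: (2×0.0495)² = 0.00980
  a term: (-1×0.0963)² = 0.00927
  d term: (-1×0.105)² = 0.0111
Total = 0.0597. Share from d = 0.0111/0.0597 = 0.185.

18.5%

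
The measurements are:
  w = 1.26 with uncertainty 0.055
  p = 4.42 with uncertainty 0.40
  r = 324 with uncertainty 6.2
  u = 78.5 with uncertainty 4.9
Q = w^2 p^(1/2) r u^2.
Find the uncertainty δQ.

1.07e+06

Q is a product of powers, so relative uncertainties combine in quadrature:
  (2·δw/w)² = (2×0.0437)² = 0.00762;  (½·δp/p)² = (0.5×0.0905)² = 0.00205;  (1·δr/r)² = (1×0.0191)² = 0.000366;  (2·δu/u)² = (2×0.0624)² = 0.0156
δQ/Q = √(0.0256) = 0.160
Q = 6.66e+06, so δQ = 0.160 × 6.66e+06 = 1.07e+06.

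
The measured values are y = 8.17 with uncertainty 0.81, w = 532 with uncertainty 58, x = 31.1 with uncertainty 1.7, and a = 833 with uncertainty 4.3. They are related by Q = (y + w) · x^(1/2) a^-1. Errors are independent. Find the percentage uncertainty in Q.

11.1%

Let u = y + w = 540. δu = √(δy² + δw²) = √(0.656 + 3360) = 58.0, so δu/u = 0.107.
Q is then a monomial in u, x, a:
δQ/Q = √((δu/u)² + (½·δx/x)² + (-1·δa/a)²) = √(0.0115 + 0.000747 + 2.66e-05) = 0.111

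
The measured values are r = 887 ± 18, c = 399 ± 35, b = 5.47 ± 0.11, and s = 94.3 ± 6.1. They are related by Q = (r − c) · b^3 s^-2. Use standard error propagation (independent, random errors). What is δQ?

1.47

Let u = r − c = 488. δu = √(δr² + δc²) = √(324 + 1220) = 39.4, so δu/u = 0.0807.
Q is then a monomial in u, b, s:
δQ/Q = √((δu/u)² + (3·δb/b)² + (-2·δs/s)²) = √(0.00650 + 0.00364 + 0.0167) = 0.164
Q = 8.98, so δQ = 0.164 × 8.98 = 1.47.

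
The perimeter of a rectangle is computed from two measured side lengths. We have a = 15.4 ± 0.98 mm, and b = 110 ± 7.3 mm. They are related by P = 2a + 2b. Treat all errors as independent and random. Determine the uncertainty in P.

Each term contributes (cᵢ δxᵢ)² to (δP)²:
  (2·δa)² = 3.84;  (2·δb)² = 213
δP = √(217) = 14.7 mm

14.7 mm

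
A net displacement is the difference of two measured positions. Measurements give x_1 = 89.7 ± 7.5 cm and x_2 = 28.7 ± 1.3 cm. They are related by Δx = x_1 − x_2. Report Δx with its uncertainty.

61.0 ± 7.61 cm

Δx is a linear combination, so absolute uncertainties add in quadrature:
  (δx_1)² = 56.2;  (δx_2)² = 1.69
δΔx = √(57.9) = 7.61 cm
Δx = 61.0 cm.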